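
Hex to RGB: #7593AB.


75 → 117 (R)
93 → 147 (G)
AB → 171 (B)
= RGB(117, 147, 171)


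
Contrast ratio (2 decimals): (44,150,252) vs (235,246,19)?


Linearize each sRGB channel c=v/255: c/12.92 if c ≤ 0.04045 else ((c+0.055)/1.055)^2.4
L = 0.2126×R_lin + 0.7152×G_lin + 0.0722×B_lin
Color 1 (44,150,252):
  R=44: 44/255≈0.1725 > 0.04045 → ((0.1725+0.055)/1.055)^2.4 ≈ 0.02519
  G=150: 150/255≈0.5882 > 0.04045 → ((0.5882+0.055)/1.055)^2.4 ≈ 0.30499
  B=252: 252/255≈0.9882 > 0.04045 → ((0.9882+0.055)/1.055)^2.4 ≈ 0.97345
  L1 = 0.2126×0.02519 + 0.7152×0.30499 + 0.0722×0.97345 ≈ 0.29376
Color 2 (235,246,19):
  R=235: 235/255≈0.9216 > 0.04045 → ((0.9216+0.055)/1.055)^2.4 ≈ 0.83077
  G=246: 246/255≈0.9647 > 0.04045 → ((0.9647+0.055)/1.055)^2.4 ≈ 0.92158
  B=19: 19/255≈0.0745 > 0.04045 → ((0.0745+0.055)/1.055)^2.4 ≈ 0.00651
  L2 = 0.2126×0.83077 + 0.7152×0.92158 + 0.0722×0.00651 ≈ 0.83621
Lighter = 0.83621, Darker = 0.29376
Ratio = (L_lighter + 0.05) / (L_darker + 0.05)
Ratio = (0.83621 + 0.05) / (0.29376 + 0.05) = 0.88621 / 0.34376 ≈ 2.5779
Ratio ≈ 2.58:1


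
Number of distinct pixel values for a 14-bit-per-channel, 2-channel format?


Total bits = 14 bits/channel × 2 channels = 28 bits
Distinct pixel values = 2^28
= 268,435,456 pixel values


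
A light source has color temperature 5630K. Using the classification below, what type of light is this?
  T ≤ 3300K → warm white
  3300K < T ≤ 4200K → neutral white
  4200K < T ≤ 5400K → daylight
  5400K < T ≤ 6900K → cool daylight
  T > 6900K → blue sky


Temperature: 5630K
5400K < 5630K ≤ 6900K → cool daylight
Classification: cool daylight


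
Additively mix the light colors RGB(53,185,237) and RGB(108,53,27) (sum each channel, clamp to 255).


Additive: each channel = min(255, C₁+C₂)
R: 53+108 = 161 → 161
G: 185+53 = 238 → 238
B: 237+27 = 264 → 255
= RGB(161, 238, 255)


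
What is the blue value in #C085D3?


Color: #C085D3
R = C0 = 192
G = 85 = 133
B = D3 = 211
Blue = 211


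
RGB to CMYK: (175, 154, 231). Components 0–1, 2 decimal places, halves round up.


R'=175/255≈0.6863, G'=154/255≈0.6039, B'=231/255≈0.9059
K = 1 - max(R',G',B') = 1 - 231/255 = 24/255 = 0.09411… → 0.09
(1-R'-K)/(1-K) simplifies to (max-R)/max with max = 231:
C = (231-175)/231 = 56/231 = 0.24242… → 0.24
M = (231-154)/231 = 77/231 = 0.33333… → 0.33
Y = (231-231)/231 = 0/231 = 0 → 0.00
= CMYK(0.24, 0.33, 0.00, 0.09)


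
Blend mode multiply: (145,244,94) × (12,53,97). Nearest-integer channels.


Multiply: C = A×B/255, rounded to nearest integer
R: 145×12/255 = 1740/255 ≈ 6.824 → 7
G: 244×53/255 = 12932/255 ≈ 50.714 → 51
B: 94×97/255 = 9118/255 ≈ 35.757 → 36
= RGB(7, 51, 36)


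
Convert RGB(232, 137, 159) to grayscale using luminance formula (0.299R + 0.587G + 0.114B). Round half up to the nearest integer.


Gray = 0.299×R + 0.587×G + 0.114×B
Gray = 0.299×232 + 0.587×137 + 0.114×159
Gray = 69.368 + 80.419 + 18.126
Gray = 167.913 → round half up → 168
Gray = 168


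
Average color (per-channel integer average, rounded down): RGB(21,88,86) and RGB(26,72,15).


Midpoint: each channel = ⌊(C₁+C₂)/2⌋
R: ⌊(21+26)/2⌋ = 23
G: ⌊(88+72)/2⌋ = 80
B: ⌊(86+15)/2⌋ = 50
= RGB(23, 80, 50)


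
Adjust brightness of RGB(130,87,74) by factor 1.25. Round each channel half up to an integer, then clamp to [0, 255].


Multiply each channel by 1.25, round half up, clamp to [0, 255]
R: 130×1.25 = 162.5 → round → 163
G: 87×1.25 = 108.75 → round → 109
B: 74×1.25 = 92.5 → round → 93
= RGB(163, 109, 93)


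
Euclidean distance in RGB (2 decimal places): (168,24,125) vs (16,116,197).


d = √[(R₁-R₂)² + (G₁-G₂)² + (B₁-B₂)²]
d = √[(168-16)² + (24-116)² + (125-197)²]
d = √[23104 + 8464 + 5184]
d = √36752
d ≈ 191.71


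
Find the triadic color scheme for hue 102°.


Triadic: equally spaced at 120° intervals
H1 = 102°
H2 = (102 + 120) mod 360 = 222°
H3 = (102 + 240) mod 360 = 342°
Triadic = 102°, 222°, 342°


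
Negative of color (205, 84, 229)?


Invert: (255-R, 255-G, 255-B)
R: 255-205 = 50
G: 255-84 = 171
B: 255-229 = 26
= RGB(50, 171, 26)


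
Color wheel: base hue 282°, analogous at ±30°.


Base hue: 282°
Left analog: (282 - 30) mod 360 = 252°
Right analog: (282 + 30) mod 360 = 312°
Analogous hues = 252° and 312°


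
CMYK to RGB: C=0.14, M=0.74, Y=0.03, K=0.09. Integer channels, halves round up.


R = 255 × (1-C) × (1-K) = 255 × 0.86 × 0.91 = 199.563 → 200
G = 255 × (1-M) × (1-K) = 255 × 0.26 × 0.91 = 60.333 → 60
B = 255 × (1-Y) × (1-K) = 255 × 0.97 × 0.91 = 225.0885 → 225
= RGB(200, 60, 225)


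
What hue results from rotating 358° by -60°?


New hue = (H + rotation) mod 360
New hue = (358 -60) mod 360
= 298 mod 360
= 298°


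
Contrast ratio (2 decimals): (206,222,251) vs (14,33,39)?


Linearize each sRGB channel c=v/255: c/12.92 if c ≤ 0.04045 else ((c+0.055)/1.055)^2.4
L = 0.2126×R_lin + 0.7152×G_lin + 0.0722×B_lin
Color 1 (206,222,251):
  R=206: 206/255≈0.8078 > 0.04045 → ((0.8078+0.055)/1.055)^2.4 ≈ 0.61721
  G=222: 222/255≈0.8706 > 0.04045 → ((0.8706+0.055)/1.055)^2.4 ≈ 0.73046
  B=251: 251/255≈0.9843 > 0.04045 → ((0.9843+0.055)/1.055)^2.4 ≈ 0.96469
  L1 = 0.2126×0.61721 + 0.7152×0.73046 + 0.0722×0.96469 ≈ 0.72329
Color 2 (14,33,39):
  R=14: 14/255≈0.0549 > 0.04045 → ((0.0549+0.055)/1.055)^2.4 ≈ 0.00439
  G=33: 33/255≈0.1294 > 0.04045 → ((0.1294+0.055)/1.055)^2.4 ≈ 0.01521
  B=39: 39/255≈0.1529 > 0.04045 → ((0.1529+0.055)/1.055)^2.4 ≈ 0.02029
  L2 = 0.2126×0.00439 + 0.7152×0.01521 + 0.0722×0.02029 ≈ 0.01328
Lighter = 0.72329, Darker = 0.01328
Ratio = (L_lighter + 0.05) / (L_darker + 0.05)
Ratio = (0.72329 + 0.05) / (0.01328 + 0.05) = 0.77329 / 0.06328 ≈ 12.2210
Ratio ≈ 12.22:1


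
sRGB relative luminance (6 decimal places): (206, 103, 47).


Linearize each channel (sRGB transfer function): c = v/255; c_lin = c/12.92 if c ≤ 0.04045, else ((c+0.055)/1.055)^2.4
  R: 206/255 ≈ 0.807843 > 0.04045 → ((0.807843+0.055)/1.055)^2.4 ≈ 0.617207
  G: 103/255 ≈ 0.403922 > 0.04045 → ((0.403922+0.055)/1.055)^2.4 ≈ 0.135633
  B: 47/255 ≈ 0.184314 > 0.04045 → ((0.184314+0.055)/1.055)^2.4 ≈ 0.028426
R_lin = 0.617207, G_lin = 0.135633, B_lin = 0.028426
L = 0.2126×R + 0.7152×G + 0.0722×B
L = 0.2126×0.617207 + 0.7152×0.135633 + 0.0722×0.028426
L ≈ 0.230275


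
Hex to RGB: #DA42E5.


DA → 218 (R)
42 → 66 (G)
E5 → 229 (B)
= RGB(218, 66, 229)


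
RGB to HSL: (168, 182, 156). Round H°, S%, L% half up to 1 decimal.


Normalize: R'=168/255≈0.6588, G'=182/255≈0.7137, B'=156/255≈0.6118
Max=182/255, Min=156/255, Δ=Max-Min=26/255
L = (Max+Min)/2 = (182+156)/510 = 338/510 = 0.66274… → L = 66.3%
L > 0.5 → S = Δ/(2-Max-Min) = 26/(510-182-156) = 26/172 = 0.15116… → S = 15.1%
(the 1/255 factors cancel in S and H, so raw channel differences can be used)
Max is G' → H = 60 × ((B-R)/Δ + 2) = 60 × ((156-168)/26 + 2)
  -12/26 + 2 = -0.4615… + 2 = 1.5384…
  H = 60 × 1.5384… = 92.307…° → H = 92.3°
= HSL(92.3°, 15.1%, 66.3%)


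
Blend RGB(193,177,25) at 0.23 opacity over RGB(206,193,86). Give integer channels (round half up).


C = α×F + (1-α)×B, with 1-α = 0.77
R: 0.23×193 + 0.77×206 = 44.39 + 158.62 = 203.01 → 203
G: 0.23×177 + 0.77×193 = 40.71 + 148.61 = 189.32 → 189
B: 0.23×25 + 0.77×86 = 5.75 + 66.22 = 71.97 → 72
= RGB(203, 189, 72)


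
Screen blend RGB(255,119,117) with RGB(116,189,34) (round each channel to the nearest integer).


Screen: C = 255 - (255-A)×(255-B)/255, rounded to nearest integer
R: 255 - (255-255)×(255-116)/255 = 255 - 0/255 ≈ 255 - 0.000 = 255.000 → 255
G: 255 - (255-119)×(255-189)/255 = 255 - 8976/255 ≈ 255 - 35.200 = 219.800 → 220
B: 255 - (255-117)×(255-34)/255 = 255 - 30498/255 ≈ 255 - 119.600 = 135.400 → 135
= RGB(255, 220, 135)


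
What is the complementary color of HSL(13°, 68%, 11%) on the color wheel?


Complement = opposite side of color wheel = hue + 180°
H' = (13 + 180) mod 360 = 193°
S and L unchanged.
= HSL(193°, 68%, 11%)


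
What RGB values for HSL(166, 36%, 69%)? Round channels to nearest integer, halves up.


H=166°, S=0.36, L=0.69
C = (1-|2L-1|)×S = (1-|0.38|)×0.36 = 0.2232
H' = H/60 = 166/60 ≈ 2.7667; X = C×(1-|H' mod 2 - 1|) = 0.17112
m = L - C/2 = 0.69 - 0.1116 = 0.5784
Sector ⌊H'⌋ = 2 → (R',G',B') = (0.0, 0.2232, 0.17112)
RGB = ((R'+m)×255, (G'+m)×255, (B'+m)×255) = (147.492, 204.408, 191.1276)
Round half up → RGB(147, 204, 191)


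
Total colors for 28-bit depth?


Colors = 2^bits = 2^28
= 268,435,456 colors


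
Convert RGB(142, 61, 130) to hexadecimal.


R = 142 → 8E (hex)
G = 61 → 3D (hex)
B = 130 → 82 (hex)
Hex = #8E3D82


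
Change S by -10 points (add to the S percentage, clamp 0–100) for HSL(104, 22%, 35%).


Original S = 22%
Adjustment = -10 percentage points
New S = 22 + (-10) = 12
Clamp to [0, 100] → 12
= HSL(104°, 12%, 35%)


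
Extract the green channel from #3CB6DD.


Color: #3CB6DD
R = 3C = 60
G = B6 = 182
B = DD = 221
Green = 182


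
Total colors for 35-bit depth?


Colors = 2^bits = 2^35
= 34,359,738,368 colors


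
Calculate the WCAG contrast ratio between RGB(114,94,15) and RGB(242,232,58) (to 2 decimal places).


Linearize each sRGB channel c=v/255: c/12.92 if c ≤ 0.04045 else ((c+0.055)/1.055)^2.4
L = 0.2126×R_lin + 0.7152×G_lin + 0.0722×B_lin
Color 1 (114,94,15):
  R=114: 114/255≈0.4471 > 0.04045 → ((0.4471+0.055)/1.055)^2.4 ≈ 0.16827
  G=94: 94/255≈0.3686 > 0.04045 → ((0.3686+0.055)/1.055)^2.4 ≈ 0.11193
  B=15: 15/255≈0.0588 > 0.04045 → ((0.0588+0.055)/1.055)^2.4 ≈ 0.00478
  L1 = 0.2126×0.16827 + 0.7152×0.11193 + 0.0722×0.00478 ≈ 0.11617
Color 2 (242,232,58):
  R=242: 242/255≈0.9490 > 0.04045 → ((0.9490+0.055)/1.055)^2.4 ≈ 0.88792
  G=232: 232/255≈0.9098 > 0.04045 → ((0.9098+0.055)/1.055)^2.4 ≈ 0.80695
  B=58: 58/255≈0.2275 > 0.04045 → ((0.2275+0.055)/1.055)^2.4 ≈ 0.04231
  L2 = 0.2126×0.88792 + 0.7152×0.80695 + 0.0722×0.04231 ≈ 0.76896
Lighter = 0.76896, Darker = 0.11617
Ratio = (L_lighter + 0.05) / (L_darker + 0.05)
Ratio = (0.76896 + 0.05) / (0.11617 + 0.05) = 0.81896 / 0.16617 ≈ 4.9284
Ratio ≈ 4.93:1


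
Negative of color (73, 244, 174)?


Invert: (255-R, 255-G, 255-B)
R: 255-73 = 182
G: 255-244 = 11
B: 255-174 = 81
= RGB(182, 11, 81)


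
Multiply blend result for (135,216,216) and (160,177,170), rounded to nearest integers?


Multiply: C = A×B/255, rounded to nearest integer
R: 135×160/255 = 21600/255 ≈ 84.706 → 85
G: 216×177/255 = 38232/255 ≈ 149.929 → 150
B: 216×170/255 = 36720/255 ≈ 144.000 → 144
= RGB(85, 150, 144)


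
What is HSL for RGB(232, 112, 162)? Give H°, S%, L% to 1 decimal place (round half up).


Normalize: R'=232/255≈0.9098, G'=112/255≈0.4392, B'=162/255≈0.6353
Max=232/255, Min=112/255, Δ=Max-Min=120/255
L = (Max+Min)/2 = (232+112)/510 = 344/510 = 0.67450… → L = 67.5%
L > 0.5 → S = Δ/(2-Max-Min) = 120/(510-232-112) = 120/166 = 0.72289… → S = 72.3%
(the 1/255 factors cancel in S and H, so raw channel differences can be used)
Max is R' → H = 60 × (((G-B)/Δ) mod 6) = 60 × (((112-162)/120) mod 6)
  (-50)/120 = -0.4166…; negative, so add 6 → 5.5833…
  H = 60 × 5.5833… = 335° → H = 335.0°
= HSL(335.0°, 72.3%, 67.5%)


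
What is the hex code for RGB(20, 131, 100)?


R = 20 → 14 (hex)
G = 131 → 83 (hex)
B = 100 → 64 (hex)
Hex = #148364


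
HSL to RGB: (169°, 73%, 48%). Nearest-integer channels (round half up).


H=169°, S=0.73, L=0.48
C = (1-|2L-1|)×S = (1-|-0.04|)×0.73 = 0.7008
H' = H/60 = 169/60 ≈ 2.8167; X = C×(1-|H' mod 2 - 1|) = 0.57232
m = L - C/2 = 0.48 - 0.3504 = 0.1296
Sector ⌊H'⌋ = 2 → (R',G',B') = (0.0, 0.7008, 0.57232)
RGB = ((R'+m)×255, (G'+m)×255, (B'+m)×255) = (33.048, 211.752, 178.9896)
Round half up → RGB(33, 212, 179)


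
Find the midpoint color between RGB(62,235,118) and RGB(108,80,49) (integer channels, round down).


Midpoint: each channel = ⌊(C₁+C₂)/2⌋
R: ⌊(62+108)/2⌋ = 85
G: ⌊(235+80)/2⌋ = 157
B: ⌊(118+49)/2⌋ = 83
= RGB(85, 157, 83)


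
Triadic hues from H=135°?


Triadic: equally spaced at 120° intervals
H1 = 135°
H2 = (135 + 120) mod 360 = 255°
H3 = (135 + 240) mod 360 = 15°
Triadic = 135°, 255°, 15°


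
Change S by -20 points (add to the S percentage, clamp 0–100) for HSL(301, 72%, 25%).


Original S = 72%
Adjustment = -20 percentage points
New S = 72 + (-20) = 52
Clamp to [0, 100] → 52
= HSL(301°, 52%, 25%)


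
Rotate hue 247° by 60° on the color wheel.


New hue = (H + rotation) mod 360
New hue = (247 + 60) mod 360
= 307 mod 360
= 307°


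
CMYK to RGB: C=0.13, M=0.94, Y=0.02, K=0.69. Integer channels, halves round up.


R = 255 × (1-C) × (1-K) = 255 × 0.87 × 0.31 = 68.7735 → 69
G = 255 × (1-M) × (1-K) = 255 × 0.06 × 0.31 = 4.743 → 5
B = 255 × (1-Y) × (1-K) = 255 × 0.98 × 0.31 = 77.469 → 77
= RGB(69, 5, 77)


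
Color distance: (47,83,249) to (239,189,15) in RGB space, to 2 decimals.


d = √[(R₁-R₂)² + (G₁-G₂)² + (B₁-B₂)²]
d = √[(47-239)² + (83-189)² + (249-15)²]
d = √[36864 + 11236 + 54756]
d = √102856
d ≈ 320.71


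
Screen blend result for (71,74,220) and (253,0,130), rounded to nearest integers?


Screen: C = 255 - (255-A)×(255-B)/255, rounded to nearest integer
R: 255 - (255-71)×(255-253)/255 = 255 - 368/255 ≈ 255 - 1.443 = 253.557 → 254
G: 255 - (255-74)×(255-0)/255 = 255 - 46155/255 ≈ 255 - 181.000 = 74.000 → 74
B: 255 - (255-220)×(255-130)/255 = 255 - 4375/255 ≈ 255 - 17.157 = 237.843 → 238
= RGB(254, 74, 238)


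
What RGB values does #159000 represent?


15 → 21 (R)
90 → 144 (G)
00 → 0 (B)
= RGB(21, 144, 0)


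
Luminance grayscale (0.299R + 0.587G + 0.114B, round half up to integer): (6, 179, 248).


Gray = 0.299×R + 0.587×G + 0.114×B
Gray = 0.299×6 + 0.587×179 + 0.114×248
Gray = 1.794 + 105.073 + 28.272
Gray = 135.139 → round half up → 135
Gray = 135


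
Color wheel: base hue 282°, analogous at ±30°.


Base hue: 282°
Left analog: (282 - 30) mod 360 = 252°
Right analog: (282 + 30) mod 360 = 312°
Analogous hues = 252° and 312°


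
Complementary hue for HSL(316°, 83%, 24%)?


Complement = opposite side of color wheel = hue + 180°
H' = (316 + 180) mod 360 = 136°
S and L unchanged.
= HSL(136°, 83%, 24%)


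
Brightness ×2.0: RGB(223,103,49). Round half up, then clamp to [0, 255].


Multiply each channel by 2.0, round half up, clamp to [0, 255]
R: 223×2.0 = 446 → clamp → 255
G: 103×2.0 = 206
B: 49×2.0 = 98
= RGB(255, 206, 98)


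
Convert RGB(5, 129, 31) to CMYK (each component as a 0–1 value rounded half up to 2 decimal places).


R'=5/255≈0.0196, G'=129/255≈0.5059, B'=31/255≈0.1216
K = 1 - max(R',G',B') = 1 - 129/255 = 126/255 = 0.49411… → 0.49
(1-R'-K)/(1-K) simplifies to (max-R)/max with max = 129:
C = (129-5)/129 = 124/129 = 0.96124… → 0.96
M = (129-129)/129 = 0/129 = 0 → 0.00
Y = (129-31)/129 = 98/129 = 0.75968… → 0.76
= CMYK(0.96, 0.00, 0.76, 0.49)


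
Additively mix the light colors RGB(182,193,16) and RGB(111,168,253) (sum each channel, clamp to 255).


Additive: each channel = min(255, C₁+C₂)
R: 182+111 = 293 → 255
G: 193+168 = 361 → 255
B: 16+253 = 269 → 255
= RGB(255, 255, 255)


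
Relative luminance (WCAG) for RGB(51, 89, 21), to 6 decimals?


Linearize each channel (sRGB transfer function): c = v/255; c_lin = c/12.92 if c ≤ 0.04045, else ((c+0.055)/1.055)^2.4
  R: 51/255 ≈ 0.200000 > 0.04045 → ((0.200000+0.055)/1.055)^2.4 ≈ 0.033105
  G: 89/255 ≈ 0.349020 > 0.04045 → ((0.349020+0.055)/1.055)^2.4 ≈ 0.099899
  B: 21/255 ≈ 0.082353 > 0.04045 → ((0.082353+0.055)/1.055)^2.4 ≈ 0.007499
R_lin = 0.033105, G_lin = 0.099899, B_lin = 0.007499
L = 0.2126×R + 0.7152×G + 0.0722×B
L = 0.2126×0.033105 + 0.7152×0.099899 + 0.0722×0.007499
L ≈ 0.079027


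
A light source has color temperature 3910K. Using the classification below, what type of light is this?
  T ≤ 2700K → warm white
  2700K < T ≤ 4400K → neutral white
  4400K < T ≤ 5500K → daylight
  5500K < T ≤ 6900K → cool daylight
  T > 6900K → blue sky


Temperature: 3910K
2700K < 3910K ≤ 4400K → neutral white
Classification: neutral white


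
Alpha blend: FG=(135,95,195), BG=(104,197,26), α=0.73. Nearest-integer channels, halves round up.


C = α×F + (1-α)×B, with 1-α = 0.27
R: 0.73×135 + 0.27×104 = 98.55 + 28.08 = 126.63 → 127
G: 0.73×95 + 0.27×197 = 69.35 + 53.19 = 122.54 → 123
B: 0.73×195 + 0.27×26 = 142.35 + 7.02 = 149.37 → 149
= RGB(127, 123, 149)


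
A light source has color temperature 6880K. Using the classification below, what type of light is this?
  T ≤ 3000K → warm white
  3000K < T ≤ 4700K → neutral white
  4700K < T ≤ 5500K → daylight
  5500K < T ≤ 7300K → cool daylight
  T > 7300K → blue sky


Temperature: 6880K
5500K < 6880K ≤ 7300K → cool daylight
Classification: cool daylight


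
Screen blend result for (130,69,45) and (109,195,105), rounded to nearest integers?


Screen: C = 255 - (255-A)×(255-B)/255, rounded to nearest integer
R: 255 - (255-130)×(255-109)/255 = 255 - 18250/255 ≈ 255 - 71.569 = 183.431 → 183
G: 255 - (255-69)×(255-195)/255 = 255 - 11160/255 ≈ 255 - 43.765 = 211.235 → 211
B: 255 - (255-45)×(255-105)/255 = 255 - 31500/255 ≈ 255 - 123.529 = 131.471 → 131
= RGB(183, 211, 131)


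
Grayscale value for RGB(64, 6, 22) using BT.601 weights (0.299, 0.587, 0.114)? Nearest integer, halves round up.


Gray = 0.299×R + 0.587×G + 0.114×B
Gray = 0.299×64 + 0.587×6 + 0.114×22
Gray = 19.136 + 3.522 + 2.508
Gray = 25.166 → round half up → 25
Gray = 25


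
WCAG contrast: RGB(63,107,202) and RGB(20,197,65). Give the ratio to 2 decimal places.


Linearize each sRGB channel c=v/255: c/12.92 if c ≤ 0.04045 else ((c+0.055)/1.055)^2.4
L = 0.2126×R_lin + 0.7152×G_lin + 0.0722×B_lin
Color 1 (63,107,202):
  R=63: 63/255≈0.2471 > 0.04045 → ((0.2471+0.055)/1.055)^2.4 ≈ 0.04971
  G=107: 107/255≈0.4196 > 0.04045 → ((0.4196+0.055)/1.055)^2.4 ≈ 0.14703
  B=202: 202/255≈0.7922 > 0.04045 → ((0.7922+0.055)/1.055)^2.4 ≈ 0.59062
  L1 = 0.2126×0.04971 + 0.7152×0.14703 + 0.0722×0.59062 ≈ 0.15836
Color 2 (20,197,65):
  R=20: 20/255≈0.0784 > 0.04045 → ((0.0784+0.055)/1.055)^2.4 ≈ 0.00700
  G=197: 197/255≈0.7725 > 0.04045 → ((0.7725+0.055)/1.055)^2.4 ≈ 0.55834
  B=65: 65/255≈0.2549 > 0.04045 → ((0.2549+0.055)/1.055)^2.4 ≈ 0.05286
  L2 = 0.2126×0.00700 + 0.7152×0.55834 + 0.0722×0.05286 ≈ 0.40463
Lighter = 0.40463, Darker = 0.15836
Ratio = (L_lighter + 0.05) / (L_darker + 0.05)
Ratio = (0.40463 + 0.05) / (0.15836 + 0.05) = 0.45463 / 0.20836 ≈ 2.1819
Ratio ≈ 2.18:1


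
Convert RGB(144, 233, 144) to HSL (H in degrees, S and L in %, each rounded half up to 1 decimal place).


Normalize: R'=144/255≈0.5647, G'=233/255≈0.9137, B'=144/255≈0.5647
Max=233/255, Min=144/255, Δ=Max-Min=89/255
L = (Max+Min)/2 = (233+144)/510 = 377/510 = 0.73921… → L = 73.9%
L > 0.5 → S = Δ/(2-Max-Min) = 89/(510-233-144) = 89/133 = 0.66917… → S = 66.9%
(the 1/255 factors cancel in S and H, so raw channel differences can be used)
Max is G' → H = 60 × ((B-R)/Δ + 2) = 60 × ((144-144)/89 + 2)
  0/89 + 2 = 0 + 2 = 2
  H = 60 × 2 = 120° → H = 120.0°
= HSL(120.0°, 66.9%, 73.9%)


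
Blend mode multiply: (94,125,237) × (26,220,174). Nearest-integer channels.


Multiply: C = A×B/255, rounded to nearest integer
R: 94×26/255 = 2444/255 ≈ 9.584 → 10
G: 125×220/255 = 27500/255 ≈ 107.843 → 108
B: 237×174/255 = 41238/255 ≈ 161.718 → 162
= RGB(10, 108, 162)


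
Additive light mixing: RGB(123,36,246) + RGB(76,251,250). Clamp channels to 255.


Additive: each channel = min(255, C₁+C₂)
R: 123+76 = 199 → 199
G: 36+251 = 287 → 255
B: 246+250 = 496 → 255
= RGB(199, 255, 255)


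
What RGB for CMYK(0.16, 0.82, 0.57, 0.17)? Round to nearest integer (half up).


R = 255 × (1-C) × (1-K) = 255 × 0.84 × 0.83 = 177.786 → 178
G = 255 × (1-M) × (1-K) = 255 × 0.18 × 0.83 = 38.097 → 38
B = 255 × (1-Y) × (1-K) = 255 × 0.43 × 0.83 = 91.0095 → 91
= RGB(178, 38, 91)


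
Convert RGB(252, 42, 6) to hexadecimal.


R = 252 → FC (hex)
G = 42 → 2A (hex)
B = 6 → 06 (hex)
Hex = #FC2A06


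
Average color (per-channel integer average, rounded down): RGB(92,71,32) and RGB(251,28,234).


Midpoint: each channel = ⌊(C₁+C₂)/2⌋
R: ⌊(92+251)/2⌋ = 171
G: ⌊(71+28)/2⌋ = 49
B: ⌊(32+234)/2⌋ = 133
= RGB(171, 49, 133)


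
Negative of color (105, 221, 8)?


Invert: (255-R, 255-G, 255-B)
R: 255-105 = 150
G: 255-221 = 34
B: 255-8 = 247
= RGB(150, 34, 247)


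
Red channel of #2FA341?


Color: #2FA341
R = 2F = 47
G = A3 = 163
B = 41 = 65
Red = 47


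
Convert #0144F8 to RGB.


01 → 1 (R)
44 → 68 (G)
F8 → 248 (B)
= RGB(1, 68, 248)


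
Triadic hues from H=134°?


Triadic: equally spaced at 120° intervals
H1 = 134°
H2 = (134 + 120) mod 360 = 254°
H3 = (134 + 240) mod 360 = 14°
Triadic = 134°, 254°, 14°


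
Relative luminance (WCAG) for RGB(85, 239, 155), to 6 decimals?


Linearize each channel (sRGB transfer function): c = v/255; c_lin = c/12.92 if c ≤ 0.04045, else ((c+0.055)/1.055)^2.4
  R: 85/255 ≈ 0.333333 > 0.04045 → ((0.333333+0.055)/1.055)^2.4 ≈ 0.090842
  G: 239/255 ≈ 0.937255 > 0.04045 → ((0.937255+0.055)/1.055)^2.4 ≈ 0.863157
  B: 155/255 ≈ 0.607843 > 0.04045 → ((0.607843+0.055)/1.055)^2.4 ≈ 0.327778
R_lin = 0.090842, G_lin = 0.863157, B_lin = 0.327778
L = 0.2126×R + 0.7152×G + 0.0722×B
L = 0.2126×0.090842 + 0.7152×0.863157 + 0.0722×0.327778
L ≈ 0.660309


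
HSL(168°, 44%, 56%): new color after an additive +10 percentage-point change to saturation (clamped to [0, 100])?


Original S = 44%
Adjustment = +10 percentage points
New S = 44 + (10) = 54
Clamp to [0, 100] → 54
= HSL(168°, 54%, 56%)


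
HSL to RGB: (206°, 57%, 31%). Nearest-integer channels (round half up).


H=206°, S=0.57, L=0.31
C = (1-|2L-1|)×S = (1-|-0.38|)×0.57 = 0.3534
H' = H/60 = 206/60 ≈ 3.4333; X = C×(1-|H' mod 2 - 1|) = 0.20026
m = L - C/2 = 0.31 - 0.1767 = 0.1333
Sector ⌊H'⌋ = 3 → (R',G',B') = (0.0, 0.20026, 0.3534)
RGB = ((R'+m)×255, (G'+m)×255, (B'+m)×255) = (33.9915, 85.0578, 124.1085)
Round half up → RGB(34, 85, 124)


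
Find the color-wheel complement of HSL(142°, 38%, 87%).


Complement = opposite side of color wheel = hue + 180°
H' = (142 + 180) mod 360 = 322°
S and L unchanged.
= HSL(322°, 38%, 87%)


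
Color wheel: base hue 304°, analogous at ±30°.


Base hue: 304°
Left analog: (304 - 30) mod 360 = 274°
Right analog: (304 + 30) mod 360 = 334°
Analogous hues = 274° and 334°


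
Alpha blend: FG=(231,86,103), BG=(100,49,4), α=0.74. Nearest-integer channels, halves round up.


C = α×F + (1-α)×B, with 1-α = 0.26
R: 0.74×231 + 0.26×100 = 170.94 + 26.00 = 196.94 → 197
G: 0.74×86 + 0.26×49 = 63.64 + 12.74 = 76.38 → 76
B: 0.74×103 + 0.26×4 = 76.22 + 1.04 = 77.26 → 77
= RGB(197, 76, 77)


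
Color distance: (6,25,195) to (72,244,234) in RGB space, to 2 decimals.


d = √[(R₁-R₂)² + (G₁-G₂)² + (B₁-B₂)²]
d = √[(6-72)² + (25-244)² + (195-234)²]
d = √[4356 + 47961 + 1521]
d = √53838
d ≈ 232.03


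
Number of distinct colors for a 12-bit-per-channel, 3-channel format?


Total bits = 12 bits/channel × 3 channels = 36 bits
Distinct colors = 2^36
= 68,719,476,736 colors


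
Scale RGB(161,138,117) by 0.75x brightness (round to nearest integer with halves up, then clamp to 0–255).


Multiply each channel by 0.75, round half up, clamp to [0, 255]
R: 161×0.75 = 120.75 → round → 121
G: 138×0.75 = 103.5 → round → 104
B: 117×0.75 = 87.75 → round → 88
= RGB(121, 104, 88)


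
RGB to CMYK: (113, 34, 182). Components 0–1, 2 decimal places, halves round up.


R'=113/255≈0.4431, G'=34/255≈0.1333, B'=182/255≈0.7137
K = 1 - max(R',G',B') = 1 - 182/255 = 73/255 = 0.28627… → 0.29
(1-R'-K)/(1-K) simplifies to (max-R)/max with max = 182:
C = (182-113)/182 = 69/182 = 0.37912… → 0.38
M = (182-34)/182 = 148/182 = 0.81318… → 0.81
Y = (182-182)/182 = 0/182 = 0 → 0.00
= CMYK(0.38, 0.81, 0.00, 0.29)


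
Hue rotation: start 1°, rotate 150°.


New hue = (H + rotation) mod 360
New hue = (1 + 150) mod 360
= 151 mod 360
= 151°


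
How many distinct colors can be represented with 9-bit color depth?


Colors = 2^bits = 2^9
= 512 colors


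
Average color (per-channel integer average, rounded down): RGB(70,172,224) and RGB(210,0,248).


Midpoint: each channel = ⌊(C₁+C₂)/2⌋
R: ⌊(70+210)/2⌋ = 140
G: ⌊(172+0)/2⌋ = 86
B: ⌊(224+248)/2⌋ = 236
= RGB(140, 86, 236)


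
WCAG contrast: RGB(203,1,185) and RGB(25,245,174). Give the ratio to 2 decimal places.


Linearize each sRGB channel c=v/255: c/12.92 if c ≤ 0.04045 else ((c+0.055)/1.055)^2.4
L = 0.2126×R_lin + 0.7152×G_lin + 0.0722×B_lin
Color 1 (203,1,185):
  R=203: 203/255≈0.7961 > 0.04045 → ((0.7961+0.055)/1.055)^2.4 ≈ 0.59720
  G=1: 1/255≈0.0039 ≤ 0.04045 → 0.0039/12.92 ≈ 0.00030
  B=185: 185/255≈0.7255 > 0.04045 → ((0.7255+0.055)/1.055)^2.4 ≈ 0.48515
  L1 = 0.2126×0.59720 + 0.7152×0.00030 + 0.0722×0.48515 ≈ 0.16221
Color 2 (25,245,174):
  R=25: 25/255≈0.0980 > 0.04045 → ((0.0980+0.055)/1.055)^2.4 ≈ 0.00972
  G=245: 245/255≈0.9608 > 0.04045 → ((0.9608+0.055)/1.055)^2.4 ≈ 0.91310
  B=174: 174/255≈0.6824 > 0.04045 → ((0.6824+0.055)/1.055)^2.4 ≈ 0.42327
  L2 = 0.2126×0.00972 + 0.7152×0.91310 + 0.0722×0.42327 ≈ 0.68567
Lighter = 0.68567, Darker = 0.16221
Ratio = (L_lighter + 0.05) / (L_darker + 0.05)
Ratio = (0.68567 + 0.05) / (0.16221 + 0.05) = 0.73567 / 0.21221 ≈ 3.4667
Ratio ≈ 3.47:1


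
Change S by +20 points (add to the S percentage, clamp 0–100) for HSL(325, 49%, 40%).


Original S = 49%
Adjustment = +20 percentage points
New S = 49 + (20) = 69
Clamp to [0, 100] → 69
= HSL(325°, 69%, 40%)


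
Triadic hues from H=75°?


Triadic: equally spaced at 120° intervals
H1 = 75°
H2 = (75 + 120) mod 360 = 195°
H3 = (75 + 240) mod 360 = 315°
Triadic = 75°, 195°, 315°


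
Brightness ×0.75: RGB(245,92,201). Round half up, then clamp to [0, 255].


Multiply each channel by 0.75, round half up, clamp to [0, 255]
R: 245×0.75 = 183.75 → round → 184
G: 92×0.75 = 69
B: 201×0.75 = 150.75 → round → 151
= RGB(184, 69, 151)


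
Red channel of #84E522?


Color: #84E522
R = 84 = 132
G = E5 = 229
B = 22 = 34
Red = 132


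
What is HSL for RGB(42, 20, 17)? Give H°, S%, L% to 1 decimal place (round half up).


Normalize: R'=42/255≈0.1647, G'=20/255≈0.0784, B'=17/255≈0.0667
Max=42/255, Min=17/255, Δ=Max-Min=25/255
L = (Max+Min)/2 = (42+17)/510 = 59/510 = 0.11568… → L = 11.6%
L ≤ 0.5 → S = Δ/(Max+Min) = 25/(42+17) = 25/59 = 0.42372… → S = 42.4%
(the 1/255 factors cancel in S and H, so raw channel differences can be used)
Max is R' → H = 60 × (((G-B)/Δ) mod 6) = 60 × (((20-17)/25) mod 6)
  3/25 = 0.12
  H = 60 × 0.12 = 7.2° → H = 7.2°
= HSL(7.2°, 42.4%, 11.6%)


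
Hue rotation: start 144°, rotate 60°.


New hue = (H + rotation) mod 360
New hue = (144 + 60) mod 360
= 204 mod 360
= 204°


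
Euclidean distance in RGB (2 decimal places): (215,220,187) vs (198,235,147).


d = √[(R₁-R₂)² + (G₁-G₂)² + (B₁-B₂)²]
d = √[(215-198)² + (220-235)² + (187-147)²]
d = √[289 + 225 + 1600]
d = √2114
d ≈ 45.98


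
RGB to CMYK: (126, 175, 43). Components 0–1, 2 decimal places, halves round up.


R'=126/255≈0.4941, G'=175/255≈0.6863, B'=43/255≈0.1686
K = 1 - max(R',G',B') = 1 - 175/255 = 80/255 = 0.31372… → 0.31
(1-R'-K)/(1-K) simplifies to (max-R)/max with max = 175:
C = (175-126)/175 = 49/175 = 0.28 → 0.28
M = (175-175)/175 = 0/175 = 0 → 0.00
Y = (175-43)/175 = 132/175 = 0.75428… → 0.75
= CMYK(0.28, 0.00, 0.75, 0.31)


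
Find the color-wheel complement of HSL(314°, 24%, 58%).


Complement = opposite side of color wheel = hue + 180°
H' = (314 + 180) mod 360 = 134°
S and L unchanged.
= HSL(134°, 24%, 58%)


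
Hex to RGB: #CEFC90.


CE → 206 (R)
FC → 252 (G)
90 → 144 (B)
= RGB(206, 252, 144)


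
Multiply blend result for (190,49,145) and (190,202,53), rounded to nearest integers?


Multiply: C = A×B/255, rounded to nearest integer
R: 190×190/255 = 36100/255 ≈ 141.569 → 142
G: 49×202/255 = 9898/255 ≈ 38.816 → 39
B: 145×53/255 = 7685/255 ≈ 30.137 → 30
= RGB(142, 39, 30)


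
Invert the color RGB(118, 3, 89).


Invert: (255-R, 255-G, 255-B)
R: 255-118 = 137
G: 255-3 = 252
B: 255-89 = 166
= RGB(137, 252, 166)


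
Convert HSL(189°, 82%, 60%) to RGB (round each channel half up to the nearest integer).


H=189°, S=0.82, L=0.60
C = (1-|2L-1|)×S = (1-|0.20|)×0.82 = 0.656
H' = H/60 = 189/60 ≈ 3.1500; X = C×(1-|H' mod 2 - 1|) = 0.5576
m = L - C/2 = 0.60 - 0.328 = 0.272
Sector ⌊H'⌋ = 3 → (R',G',B') = (0.0, 0.5576, 0.656)
RGB = ((R'+m)×255, (G'+m)×255, (B'+m)×255) = (69.36, 211.548, 236.64)
Round half up → RGB(69, 212, 237)


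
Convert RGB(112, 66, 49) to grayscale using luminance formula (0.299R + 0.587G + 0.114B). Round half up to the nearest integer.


Gray = 0.299×R + 0.587×G + 0.114×B
Gray = 0.299×112 + 0.587×66 + 0.114×49
Gray = 33.488 + 38.742 + 5.586
Gray = 77.816 → round half up → 78
Gray = 78


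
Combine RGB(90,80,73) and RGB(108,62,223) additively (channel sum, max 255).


Additive: each channel = min(255, C₁+C₂)
R: 90+108 = 198 → 198
G: 80+62 = 142 → 142
B: 73+223 = 296 → 255
= RGB(198, 142, 255)


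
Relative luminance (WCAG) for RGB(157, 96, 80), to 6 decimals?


Linearize each channel (sRGB transfer function): c = v/255; c_lin = c/12.92 if c ≤ 0.04045, else ((c+0.055)/1.055)^2.4
  R: 157/255 ≈ 0.615686 > 0.04045 → ((0.615686+0.055)/1.055)^2.4 ≈ 0.337164
  G: 96/255 ≈ 0.376471 > 0.04045 → ((0.376471+0.055)/1.055)^2.4 ≈ 0.116971
  B: 80/255 ≈ 0.313725 > 0.04045 → ((0.313725+0.055)/1.055)^2.4 ≈ 0.080220
R_lin = 0.337164, G_lin = 0.116971, B_lin = 0.080220
L = 0.2126×R + 0.7152×G + 0.0722×B
L = 0.2126×0.337164 + 0.7152×0.116971 + 0.0722×0.080220
L ≈ 0.161130


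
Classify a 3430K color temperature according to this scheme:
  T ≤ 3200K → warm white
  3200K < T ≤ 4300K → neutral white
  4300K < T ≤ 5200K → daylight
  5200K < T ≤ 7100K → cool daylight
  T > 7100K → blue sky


Temperature: 3430K
3200K < 3430K ≤ 4300K → neutral white
Classification: neutral white


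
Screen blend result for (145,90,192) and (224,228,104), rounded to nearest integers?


Screen: C = 255 - (255-A)×(255-B)/255, rounded to nearest integer
R: 255 - (255-145)×(255-224)/255 = 255 - 3410/255 ≈ 255 - 13.373 = 241.627 → 242
G: 255 - (255-90)×(255-228)/255 = 255 - 4455/255 ≈ 255 - 17.471 = 237.529 → 238
B: 255 - (255-192)×(255-104)/255 = 255 - 9513/255 ≈ 255 - 37.306 = 217.694 → 218
= RGB(242, 238, 218)


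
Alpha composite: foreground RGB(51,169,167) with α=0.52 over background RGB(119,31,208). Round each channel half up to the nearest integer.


C = α×F + (1-α)×B, with 1-α = 0.48
R: 0.52×51 + 0.48×119 = 26.52 + 57.12 = 83.64 → 84
G: 0.52×169 + 0.48×31 = 87.88 + 14.88 = 102.76 → 103
B: 0.52×167 + 0.48×208 = 86.84 + 99.84 = 186.68 → 187
= RGB(84, 103, 187)


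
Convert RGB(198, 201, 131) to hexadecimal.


R = 198 → C6 (hex)
G = 201 → C9 (hex)
B = 131 → 83 (hex)
Hex = #C6C983


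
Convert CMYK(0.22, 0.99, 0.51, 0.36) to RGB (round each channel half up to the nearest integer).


R = 255 × (1-C) × (1-K) = 255 × 0.78 × 0.64 = 127.296 → 127
G = 255 × (1-M) × (1-K) = 255 × 0.01 × 0.64 = 1.632 → 2
B = 255 × (1-Y) × (1-K) = 255 × 0.49 × 0.64 = 79.968 → 80
= RGB(127, 2, 80)


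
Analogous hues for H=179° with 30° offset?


Base hue: 179°
Left analog: (179 - 30) mod 360 = 149°
Right analog: (179 + 30) mod 360 = 209°
Analogous hues = 149° and 209°


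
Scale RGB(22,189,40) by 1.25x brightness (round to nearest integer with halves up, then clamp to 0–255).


Multiply each channel by 1.25, round half up, clamp to [0, 255]
R: 22×1.25 = 27.5 → round → 28
G: 189×1.25 = 236.25 → round → 236
B: 40×1.25 = 50
= RGB(28, 236, 50)


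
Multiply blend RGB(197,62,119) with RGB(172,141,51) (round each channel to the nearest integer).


Multiply: C = A×B/255, rounded to nearest integer
R: 197×172/255 = 33884/255 ≈ 132.878 → 133
G: 62×141/255 = 8742/255 ≈ 34.282 → 34
B: 119×51/255 = 6069/255 ≈ 23.800 → 24
= RGB(133, 34, 24)


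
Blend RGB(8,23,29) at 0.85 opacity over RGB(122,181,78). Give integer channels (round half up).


C = α×F + (1-α)×B, with 1-α = 0.15
R: 0.85×8 + 0.15×122 = 6.80 + 18.30 = 25.10 → 25
G: 0.85×23 + 0.15×181 = 19.55 + 27.15 = 46.70 → 47
B: 0.85×29 + 0.15×78 = 24.65 + 11.70 = 36.35 → 36
= RGB(25, 47, 36)


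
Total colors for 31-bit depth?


Colors = 2^bits = 2^31
= 2,147,483,648 colors


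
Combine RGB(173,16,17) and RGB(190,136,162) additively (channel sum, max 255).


Additive: each channel = min(255, C₁+C₂)
R: 173+190 = 363 → 255
G: 16+136 = 152 → 152
B: 17+162 = 179 → 179
= RGB(255, 152, 179)


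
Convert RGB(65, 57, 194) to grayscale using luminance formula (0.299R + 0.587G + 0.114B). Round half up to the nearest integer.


Gray = 0.299×R + 0.587×G + 0.114×B
Gray = 0.299×65 + 0.587×57 + 0.114×194
Gray = 19.435 + 33.459 + 22.116
Gray = 75.010 → round half up → 75
Gray = 75


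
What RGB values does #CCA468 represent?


CC → 204 (R)
A4 → 164 (G)
68 → 104 (B)
= RGB(204, 164, 104)


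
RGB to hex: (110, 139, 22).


R = 110 → 6E (hex)
G = 139 → 8B (hex)
B = 22 → 16 (hex)
Hex = #6E8B16


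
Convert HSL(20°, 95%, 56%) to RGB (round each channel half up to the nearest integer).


H=20°, S=0.95, L=0.56
C = (1-|2L-1|)×S = (1-|0.12|)×0.95 = 0.836
H' = H/60 = 20/60 ≈ 0.3333; X = C×(1-|H' mod 2 - 1|) ≈ 0.2787
m = L - C/2 = 0.56 - 0.418 = 0.142
Sector ⌊H'⌋ = 0 → (R',G',B') = (0.836, ≈0.2787, 0.0)
RGB = ((R'+m)×255, (G'+m)×255, (B'+m)×255) = (249.39, 107.27, 36.21)
Round half up → RGB(249, 107, 36)


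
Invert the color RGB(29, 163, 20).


Invert: (255-R, 255-G, 255-B)
R: 255-29 = 226
G: 255-163 = 92
B: 255-20 = 235
= RGB(226, 92, 235)


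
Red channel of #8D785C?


Color: #8D785C
R = 8D = 141
G = 78 = 120
B = 5C = 92
Red = 141


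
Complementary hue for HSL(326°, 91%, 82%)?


Complement = opposite side of color wheel = hue + 180°
H' = (326 + 180) mod 360 = 146°
S and L unchanged.
= HSL(146°, 91%, 82%)


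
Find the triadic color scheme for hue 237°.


Triadic: equally spaced at 120° intervals
H1 = 237°
H2 = (237 + 120) mod 360 = 357°
H3 = (237 + 240) mod 360 = 117°
Triadic = 237°, 357°, 117°


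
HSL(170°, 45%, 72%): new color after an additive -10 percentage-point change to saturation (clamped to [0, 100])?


Original S = 45%
Adjustment = -10 percentage points
New S = 45 + (-10) = 35
Clamp to [0, 100] → 35
= HSL(170°, 35%, 72%)


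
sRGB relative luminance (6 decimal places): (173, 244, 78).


Linearize each channel (sRGB transfer function): c = v/255; c_lin = c/12.92 if c ≤ 0.04045, else ((c+0.055)/1.055)^2.4
  R: 173/255 ≈ 0.678431 > 0.04045 → ((0.678431+0.055)/1.055)^2.4 ≈ 0.417885
  G: 244/255 ≈ 0.956863 > 0.04045 → ((0.956863+0.055)/1.055)^2.4 ≈ 0.904661
  B: 78/255 ≈ 0.305882 > 0.04045 → ((0.305882+0.055)/1.055)^2.4 ≈ 0.076185
R_lin = 0.417885, G_lin = 0.904661, B_lin = 0.076185
L = 0.2126×R + 0.7152×G + 0.0722×B
L = 0.2126×0.417885 + 0.7152×0.904661 + 0.0722×0.076185
L ≈ 0.741357


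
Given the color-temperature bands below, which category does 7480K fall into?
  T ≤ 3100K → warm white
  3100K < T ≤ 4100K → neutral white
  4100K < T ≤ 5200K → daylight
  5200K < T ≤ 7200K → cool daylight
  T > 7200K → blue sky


Temperature: 7480K
7480K > 7200K → blue sky
Classification: blue sky


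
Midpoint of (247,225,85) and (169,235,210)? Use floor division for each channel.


Midpoint: each channel = ⌊(C₁+C₂)/2⌋
R: ⌊(247+169)/2⌋ = 208
G: ⌊(225+235)/2⌋ = 230
B: ⌊(85+210)/2⌋ = 147
= RGB(208, 230, 147)


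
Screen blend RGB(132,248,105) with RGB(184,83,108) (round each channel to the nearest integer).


Screen: C = 255 - (255-A)×(255-B)/255, rounded to nearest integer
R: 255 - (255-132)×(255-184)/255 = 255 - 8733/255 ≈ 255 - 34.247 = 220.753 → 221
G: 255 - (255-248)×(255-83)/255 = 255 - 1204/255 ≈ 255 - 4.722 = 250.278 → 250
B: 255 - (255-105)×(255-108)/255 = 255 - 22050/255 ≈ 255 - 86.471 = 168.529 → 169
= RGB(221, 250, 169)


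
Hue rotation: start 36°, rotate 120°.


New hue = (H + rotation) mod 360
New hue = (36 + 120) mod 360
= 156 mod 360
= 156°


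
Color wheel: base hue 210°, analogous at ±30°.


Base hue: 210°
Left analog: (210 - 30) mod 360 = 180°
Right analog: (210 + 30) mod 360 = 240°
Analogous hues = 180° and 240°


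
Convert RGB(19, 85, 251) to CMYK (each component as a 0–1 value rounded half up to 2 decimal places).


R'=19/255≈0.0745, G'=85/255≈0.3333, B'=251/255≈0.9843
K = 1 - max(R',G',B') = 1 - 251/255 = 4/255 = 0.01568… → 0.02
(1-R'-K)/(1-K) simplifies to (max-R)/max with max = 251:
C = (251-19)/251 = 232/251 = 0.92430… → 0.92
M = (251-85)/251 = 166/251 = 0.66135… → 0.66
Y = (251-251)/251 = 0/251 = 0 → 0.00
= CMYK(0.92, 0.66, 0.00, 0.02)


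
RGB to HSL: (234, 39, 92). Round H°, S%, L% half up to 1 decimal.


Normalize: R'=234/255≈0.9176, G'=39/255≈0.1529, B'=92/255≈0.3608
Max=234/255, Min=39/255, Δ=Max-Min=195/255
L = (Max+Min)/2 = (234+39)/510 = 273/510 = 0.53529… → L = 53.5%
L > 0.5 → S = Δ/(2-Max-Min) = 195/(510-234-39) = 195/237 = 0.82278… → S = 82.3%
(the 1/255 factors cancel in S and H, so raw channel differences can be used)
Max is R' → H = 60 × (((G-B)/Δ) mod 6) = 60 × (((39-92)/195) mod 6)
  (-53)/195 = -0.2717…; negative, so add 6 → 5.7282…
  H = 60 × 5.7282… = 343.692…° → H = 343.7°
= HSL(343.7°, 82.3%, 53.5%)


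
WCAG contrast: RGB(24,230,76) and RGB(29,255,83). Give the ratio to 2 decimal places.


Linearize each sRGB channel c=v/255: c/12.92 if c ≤ 0.04045 else ((c+0.055)/1.055)^2.4
L = 0.2126×R_lin + 0.7152×G_lin + 0.0722×B_lin
Color 1 (24,230,76):
  R=24: 24/255≈0.0941 > 0.04045 → ((0.0941+0.055)/1.055)^2.4 ≈ 0.00913
  G=230: 230/255≈0.9020 > 0.04045 → ((0.9020+0.055)/1.055)^2.4 ≈ 0.79130
  B=76: 76/255≈0.2980 > 0.04045 → ((0.2980+0.055)/1.055)^2.4 ≈ 0.07227
  L1 = 0.2126×0.00913 + 0.7152×0.79130 + 0.0722×0.07227 ≈ 0.57310
Color 2 (29,255,83):
  R=29: 29/255≈0.1137 > 0.04045 → ((0.1137+0.055)/1.055)^2.4 ≈ 0.01229
  G=255: 255/255≈1.0000 > 0.04045 → ((1.0000+0.055)/1.055)^2.4 ≈ 1.00000
  B=83: 83/255≈0.3255 > 0.04045 → ((0.3255+0.055)/1.055)^2.4 ≈ 0.08650
  L2 = 0.2126×0.01229 + 0.7152×1.00000 + 0.0722×0.08650 ≈ 0.72406
Lighter = 0.72406, Darker = 0.57310
Ratio = (L_lighter + 0.05) / (L_darker + 0.05)
Ratio = (0.72406 + 0.05) / (0.57310 + 0.05) = 0.77406 / 0.62310 ≈ 1.2423
Ratio ≈ 1.24:1


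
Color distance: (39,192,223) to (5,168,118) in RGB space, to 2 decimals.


d = √[(R₁-R₂)² + (G₁-G₂)² + (B₁-B₂)²]
d = √[(39-5)² + (192-168)² + (223-118)²]
d = √[1156 + 576 + 11025]
d = √12757
d ≈ 112.95
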